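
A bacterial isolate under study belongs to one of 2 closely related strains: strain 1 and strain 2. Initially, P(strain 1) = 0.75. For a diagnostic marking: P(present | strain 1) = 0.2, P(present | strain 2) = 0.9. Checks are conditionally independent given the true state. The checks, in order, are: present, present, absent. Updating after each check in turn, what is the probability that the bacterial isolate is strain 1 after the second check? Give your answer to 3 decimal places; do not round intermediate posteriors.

After 'present': P(strain 1) = 0.2·0.7500 / (0.2·0.7500 + 0.9·0.2500) ≈ 0.4000
After 'present': P(strain 1) = 0.2·0.4000 / (0.2·0.4000 + 0.9·0.6000) ≈ 0.1290

0.129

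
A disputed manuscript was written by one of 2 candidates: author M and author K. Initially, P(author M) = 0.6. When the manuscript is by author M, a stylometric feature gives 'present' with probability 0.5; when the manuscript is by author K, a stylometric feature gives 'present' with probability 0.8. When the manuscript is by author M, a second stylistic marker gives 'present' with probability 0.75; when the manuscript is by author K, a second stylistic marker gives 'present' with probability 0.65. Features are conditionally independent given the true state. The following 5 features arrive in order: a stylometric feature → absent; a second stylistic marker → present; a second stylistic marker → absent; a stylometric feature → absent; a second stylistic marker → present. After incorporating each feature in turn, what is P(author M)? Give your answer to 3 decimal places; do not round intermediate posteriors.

After a stylometric feature='absent': P(author M) = 0.5·0.6000 / (0.5·0.6000 + 0.2·0.4000) ≈ 0.7895
After a second stylistic marker='present': P(author M) = 0.75·0.7895 / (0.75·0.7895 + 0.65·0.2105) ≈ 0.8123
After a second stylistic marker='absent': P(author M) = 0.25·0.8123 / (0.25·0.8123 + 0.35·0.1877) ≈ 0.7555
After a stylometric feature='absent': P(author M) = 0.5·0.7555 / (0.5·0.7555 + 0.2·0.2445) ≈ 0.8854
After a second stylistic marker='present': P(author M) = 0.75·0.8854 / (0.75·0.8854 + 0.65·0.1146) ≈ 0.8991

0.899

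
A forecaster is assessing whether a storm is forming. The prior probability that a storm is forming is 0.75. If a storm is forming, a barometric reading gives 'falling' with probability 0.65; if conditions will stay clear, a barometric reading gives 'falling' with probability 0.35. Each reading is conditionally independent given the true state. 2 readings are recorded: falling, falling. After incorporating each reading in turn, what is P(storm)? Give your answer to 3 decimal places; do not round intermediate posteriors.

0.912

After 'falling': P(storm) = 0.65·0.7500 / (0.65·0.7500 + 0.35·0.2500) ≈ 0.8478
After 'falling': P(storm) = 0.65·0.8478 / (0.65·0.8478 + 0.35·0.1522) ≈ 0.9119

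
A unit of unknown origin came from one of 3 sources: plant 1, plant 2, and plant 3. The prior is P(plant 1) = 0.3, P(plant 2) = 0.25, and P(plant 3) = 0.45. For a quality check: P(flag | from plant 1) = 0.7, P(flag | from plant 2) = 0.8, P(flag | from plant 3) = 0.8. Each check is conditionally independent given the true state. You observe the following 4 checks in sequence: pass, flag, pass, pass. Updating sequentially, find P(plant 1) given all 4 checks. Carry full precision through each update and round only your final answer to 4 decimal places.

0.5586

Each posterior becomes the prior for the next update.
After 'pass': normaliser = 0.3·0.3000 + 0.2·0.2500 + 0.2·0.4500; P(plant 1) ≈ 0.3913, P(plant 2) ≈ 0.2174, P(plant 3) ≈ 0.3913
After 'flag': normaliser = 0.7·0.3913 + 0.8·0.2174 + 0.8·0.3913; P(plant 1) ≈ 0.3600, P(plant 2) ≈ 0.2286, P(plant 3) ≈ 0.4114
After 'pass': normaliser = 0.3·0.3600 + 0.2·0.2286 + 0.2·0.4114; P(plant 1) ≈ 0.4576, P(plant 2) ≈ 0.1937, P(plant 3) ≈ 0.3487
After 'pass': normaliser = 0.3·0.4576 + 0.2·0.1937 + 0.2·0.3487; P(plant 1) ≈ 0.5586, P(plant 2) ≈ 0.1576, P(plant 3) ≈ 0.2837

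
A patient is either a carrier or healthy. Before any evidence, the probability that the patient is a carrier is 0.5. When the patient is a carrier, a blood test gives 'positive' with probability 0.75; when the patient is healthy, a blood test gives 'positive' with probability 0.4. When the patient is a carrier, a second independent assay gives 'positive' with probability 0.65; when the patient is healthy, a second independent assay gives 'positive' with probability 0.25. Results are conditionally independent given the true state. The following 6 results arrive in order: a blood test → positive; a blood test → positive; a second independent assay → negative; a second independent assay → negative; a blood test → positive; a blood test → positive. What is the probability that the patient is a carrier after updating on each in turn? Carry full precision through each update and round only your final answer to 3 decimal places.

0.729

After a blood test='positive': P(carrier) = 0.75·0.5000 / (0.75·0.5000 + 0.4·0.5000) ≈ 0.6522
After a blood test='positive': P(carrier) = 0.75·0.6522 / (0.75·0.6522 + 0.4·0.3478) ≈ 0.7785
After a second independent assay='negative': P(carrier) = 0.35·0.7785 / (0.35·0.7785 + 0.75·0.2215) ≈ 0.6213
After a second independent assay='negative': P(carrier) = 0.35·0.6213 / (0.35·0.6213 + 0.75·0.3787) ≈ 0.4336
After a blood test='positive': P(carrier) = 0.75·0.4336 / (0.75·0.4336 + 0.4·0.5664) ≈ 0.5894
After a blood test='positive': P(carrier) = 0.75·0.5894 / (0.75·0.5894 + 0.4·0.4106) ≈ 0.7291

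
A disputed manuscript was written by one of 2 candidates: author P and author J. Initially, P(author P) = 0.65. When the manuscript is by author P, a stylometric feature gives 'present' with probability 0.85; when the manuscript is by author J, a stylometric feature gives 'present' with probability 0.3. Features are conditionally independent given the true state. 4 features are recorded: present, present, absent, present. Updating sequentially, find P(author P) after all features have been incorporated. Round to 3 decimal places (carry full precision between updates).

0.901

After 'present': P(author P) = 0.85·0.6500 / (0.85·0.6500 + 0.3·0.3500) ≈ 0.8403
After 'present': P(author P) = 0.85·0.8403 / (0.85·0.8403 + 0.3·0.1597) ≈ 0.9371
After 'absent': P(author P) = 0.15·0.9371 / (0.15·0.9371 + 0.7·0.0629) ≈ 0.7616
After 'present': P(author P) = 0.85·0.7616 / (0.85·0.7616 + 0.3·0.2384) ≈ 0.9005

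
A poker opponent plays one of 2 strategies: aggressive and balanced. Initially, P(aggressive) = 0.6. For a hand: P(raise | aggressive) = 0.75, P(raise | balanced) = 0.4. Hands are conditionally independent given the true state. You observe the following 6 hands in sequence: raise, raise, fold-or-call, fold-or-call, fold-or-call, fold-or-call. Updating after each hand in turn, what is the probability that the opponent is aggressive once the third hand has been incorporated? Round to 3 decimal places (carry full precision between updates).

After 'raise': P(aggressive) = 0.75·0.6000 / (0.75·0.6000 + 0.4·0.4000) ≈ 0.7377
After 'raise': P(aggressive) = 0.75·0.7377 / (0.75·0.7377 + 0.4·0.2623) ≈ 0.8406
After 'fold-or-call': P(aggressive) = 0.25·0.8406 / (0.25·0.8406 + 0.6·0.1594) ≈ 0.6872

0.687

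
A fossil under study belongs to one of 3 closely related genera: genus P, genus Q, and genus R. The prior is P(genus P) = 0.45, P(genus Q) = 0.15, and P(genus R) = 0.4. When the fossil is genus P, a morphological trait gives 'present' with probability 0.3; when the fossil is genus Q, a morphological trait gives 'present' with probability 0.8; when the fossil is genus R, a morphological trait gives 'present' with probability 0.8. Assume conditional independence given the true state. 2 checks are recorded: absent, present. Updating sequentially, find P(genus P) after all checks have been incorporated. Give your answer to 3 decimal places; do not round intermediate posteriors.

After 'absent': normaliser = 0.7·0.4500 + 0.2·0.1500 + 0.2·0.4000; P(genus P) ≈ 0.7412, P(genus Q) ≈ 0.0706, P(genus R) ≈ 0.1882
After 'present': normaliser = 0.3·0.7412 + 0.8·0.0706 + 0.8·0.1882; P(genus P) ≈ 0.5178, P(genus Q) ≈ 0.1315, P(genus R) ≈ 0.3507

0.518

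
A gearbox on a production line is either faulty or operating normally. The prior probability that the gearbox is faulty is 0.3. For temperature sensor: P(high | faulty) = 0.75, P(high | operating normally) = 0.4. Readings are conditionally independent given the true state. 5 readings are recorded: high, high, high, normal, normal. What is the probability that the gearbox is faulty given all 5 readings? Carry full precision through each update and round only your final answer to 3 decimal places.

Each posterior becomes the prior for the next update.
After 'high': P(faulty) = 0.75·0.3000 / (0.75·0.3000 + 0.4·0.7000) ≈ 0.4455
After 'high': P(faulty) = 0.75·0.4455 / (0.75·0.4455 + 0.4·0.5545) ≈ 0.6011
After 'high': P(faulty) = 0.75·0.6011 / (0.75·0.6011 + 0.4·0.3989) ≈ 0.7386
After 'normal': P(faulty) = 0.25·0.7386 / (0.25·0.7386 + 0.6·0.2614) ≈ 0.5407
After 'normal': P(faulty) = 0.25·0.5407 / (0.25·0.5407 + 0.6·0.4593) ≈ 0.3291

0.329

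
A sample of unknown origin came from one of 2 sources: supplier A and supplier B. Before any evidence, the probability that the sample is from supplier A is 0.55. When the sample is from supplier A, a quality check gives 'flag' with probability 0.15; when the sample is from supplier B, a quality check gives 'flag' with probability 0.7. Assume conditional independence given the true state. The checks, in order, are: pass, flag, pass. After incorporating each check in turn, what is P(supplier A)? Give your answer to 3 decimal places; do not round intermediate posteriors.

After 'pass': P(supplier A) = 0.85·0.5500 / (0.85·0.5500 + 0.3·0.4500) ≈ 0.7759
After 'flag': P(supplier A) = 0.15·0.7759 / (0.15·0.7759 + 0.7·0.2241) ≈ 0.4260
After 'pass': P(supplier A) = 0.85·0.4260 / (0.85·0.4260 + 0.3·0.5740) ≈ 0.6777

0.678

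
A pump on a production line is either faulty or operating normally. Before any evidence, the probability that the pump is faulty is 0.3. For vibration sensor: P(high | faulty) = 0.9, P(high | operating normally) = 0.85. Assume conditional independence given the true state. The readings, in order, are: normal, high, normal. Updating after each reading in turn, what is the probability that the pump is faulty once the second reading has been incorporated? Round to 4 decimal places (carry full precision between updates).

0.2323

After 'normal': P(faulty) = 0.1·0.3000 / (0.1·0.3000 + 0.15·0.7000) ≈ 0.2222
After 'high': P(faulty) = 0.9·0.2222 / (0.9·0.2222 + 0.85·0.7778) ≈ 0.2323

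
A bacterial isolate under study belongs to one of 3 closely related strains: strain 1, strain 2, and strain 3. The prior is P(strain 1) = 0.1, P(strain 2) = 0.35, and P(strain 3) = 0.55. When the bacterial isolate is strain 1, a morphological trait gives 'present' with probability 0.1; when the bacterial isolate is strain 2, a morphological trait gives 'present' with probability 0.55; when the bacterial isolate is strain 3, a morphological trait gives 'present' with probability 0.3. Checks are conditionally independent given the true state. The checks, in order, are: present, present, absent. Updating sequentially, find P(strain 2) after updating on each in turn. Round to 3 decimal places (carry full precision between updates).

After 'present': normaliser = 0.1·0.1000 + 0.55·0.3500 + 0.3·0.5500; P(strain 1) ≈ 0.0272, P(strain 2) ≈ 0.5238, P(strain 3) ≈ 0.4490
After 'present': normaliser = 0.1·0.0272 + 0.55·0.5238 + 0.3·0.4490; P(strain 1) ≈ 0.0064, P(strain 2) ≈ 0.6771, P(strain 3) ≈ 0.3165
After 'absent': normaliser = 0.9·0.0064 + 0.45·0.6771 + 0.7·0.3165; P(strain 1) ≈ 0.0108, P(strain 2) ≈ 0.5727, P(strain 3) ≈ 0.4165

0.573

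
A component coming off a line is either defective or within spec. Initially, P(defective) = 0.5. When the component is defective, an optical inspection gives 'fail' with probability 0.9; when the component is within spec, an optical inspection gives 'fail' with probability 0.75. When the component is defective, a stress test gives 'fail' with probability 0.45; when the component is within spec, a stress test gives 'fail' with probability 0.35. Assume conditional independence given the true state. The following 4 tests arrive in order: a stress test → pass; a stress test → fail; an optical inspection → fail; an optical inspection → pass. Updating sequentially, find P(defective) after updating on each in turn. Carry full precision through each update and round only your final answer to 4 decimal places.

0.3431

After a stress test='pass': P(defective) = 0.55·0.5000 / (0.55·0.5000 + 0.65·0.5000) ≈ 0.4583
After a stress test='fail': P(defective) = 0.45·0.4583 / (0.45·0.4583 + 0.35·0.5417) ≈ 0.5211
After an optical inspection='fail': P(defective) = 0.9·0.5211 / (0.9·0.5211 + 0.75·0.4789) ≈ 0.5663
After an optical inspection='pass': P(defective) = 0.1·0.5663 / (0.1·0.5663 + 0.25·0.4337) ≈ 0.3431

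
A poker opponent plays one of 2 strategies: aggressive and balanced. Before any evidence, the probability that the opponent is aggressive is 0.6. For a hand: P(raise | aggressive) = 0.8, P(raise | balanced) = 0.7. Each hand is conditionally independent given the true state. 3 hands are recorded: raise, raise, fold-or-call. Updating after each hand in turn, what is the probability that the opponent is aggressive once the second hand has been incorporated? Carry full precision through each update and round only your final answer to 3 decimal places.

0.662

After 'raise': P(aggressive) = 0.8·0.6000 / (0.8·0.6000 + 0.7·0.4000) ≈ 0.6316
After 'raise': P(aggressive) = 0.8·0.6316 / (0.8·0.6316 + 0.7·0.3684) ≈ 0.6621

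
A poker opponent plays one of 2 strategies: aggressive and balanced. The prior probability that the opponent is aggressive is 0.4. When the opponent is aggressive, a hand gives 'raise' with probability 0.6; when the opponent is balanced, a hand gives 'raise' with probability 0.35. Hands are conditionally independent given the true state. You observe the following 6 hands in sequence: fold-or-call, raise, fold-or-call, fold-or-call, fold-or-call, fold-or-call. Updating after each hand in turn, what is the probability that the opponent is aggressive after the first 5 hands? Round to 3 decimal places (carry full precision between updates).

Each posterior becomes the prior for the next update.
After 'fold-or-call': P(aggressive) = 0.4·0.4000 / (0.4·0.4000 + 0.65·0.6000) ≈ 0.2909
After 'raise': P(aggressive) = 0.6·0.2909 / (0.6·0.2909 + 0.35·0.7091) ≈ 0.4129
After 'fold-or-call': P(aggressive) = 0.4·0.4129 / (0.4·0.4129 + 0.65·0.5871) ≈ 0.3021
After 'fold-or-call': P(aggressive) = 0.4·0.3021 / (0.4·0.3021 + 0.65·0.6979) ≈ 0.2103
After 'fold-or-call': P(aggressive) = 0.4·0.2103 / (0.4·0.2103 + 0.65·0.7897) ≈ 0.1408

0.141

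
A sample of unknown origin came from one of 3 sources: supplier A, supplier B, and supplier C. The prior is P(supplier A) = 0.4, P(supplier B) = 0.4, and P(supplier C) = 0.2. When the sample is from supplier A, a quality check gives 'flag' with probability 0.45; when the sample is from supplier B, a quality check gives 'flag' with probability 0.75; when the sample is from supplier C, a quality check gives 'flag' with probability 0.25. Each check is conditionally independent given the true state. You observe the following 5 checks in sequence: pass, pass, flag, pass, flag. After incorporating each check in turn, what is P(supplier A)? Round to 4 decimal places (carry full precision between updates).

0.6053

After 'pass': normaliser = 0.55·0.4000 + 0.25·0.4000 + 0.75·0.2000; P(supplier A) ≈ 0.4681, P(supplier B) ≈ 0.2128, P(supplier C) ≈ 0.3191
After 'pass': normaliser = 0.55·0.4681 + 0.25·0.2128 + 0.75·0.3191; P(supplier A) ≈ 0.4681, P(supplier B) ≈ 0.0967, P(supplier C) ≈ 0.4352
After 'flag': normaliser = 0.45·0.4681 + 0.75·0.0967 + 0.25·0.4352; P(supplier A) ≈ 0.5374, P(supplier B) ≈ 0.1850, P(supplier C) ≈ 0.2776
After 'pass': normaliser = 0.55·0.5374 + 0.25·0.1850 + 0.75·0.2776; P(supplier A) ≈ 0.5374, P(supplier B) ≈ 0.0841, P(supplier C) ≈ 0.3785
After 'flag': normaliser = 0.45·0.5374 + 0.75·0.0841 + 0.25·0.3785; P(supplier A) ≈ 0.6053, P(supplier B) ≈ 0.1579, P(supplier C) ≈ 0.2368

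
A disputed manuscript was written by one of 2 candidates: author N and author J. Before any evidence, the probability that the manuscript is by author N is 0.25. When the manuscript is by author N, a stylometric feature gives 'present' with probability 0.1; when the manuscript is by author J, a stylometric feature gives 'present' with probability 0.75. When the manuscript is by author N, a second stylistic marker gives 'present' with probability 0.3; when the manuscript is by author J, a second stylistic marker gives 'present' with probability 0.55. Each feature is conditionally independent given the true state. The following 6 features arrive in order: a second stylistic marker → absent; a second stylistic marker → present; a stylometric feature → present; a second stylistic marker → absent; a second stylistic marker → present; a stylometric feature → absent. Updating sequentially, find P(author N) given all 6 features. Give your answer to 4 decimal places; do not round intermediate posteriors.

After a second stylistic marker='absent': P(author N) = 0.7·0.2500 / (0.7·0.2500 + 0.45·0.7500) ≈ 0.3415
After a second stylistic marker='present': P(author N) = 0.3·0.3415 / (0.3·0.3415 + 0.55·0.6585) ≈ 0.2205
After a stylometric feature='present': P(author N) = 0.1·0.2205 / (0.1·0.2205 + 0.75·0.7795) ≈ 0.0363
After a second stylistic marker='absent': P(author N) = 0.7·0.0363 / (0.7·0.0363 + 0.45·0.9637) ≈ 0.0554
After a second stylistic marker='present': P(author N) = 0.3·0.0554 / (0.3·0.0554 + 0.55·0.9446) ≈ 0.0310
After a stylometric feature='absent': P(author N) = 0.9·0.0310 / (0.9·0.0310 + 0.25·0.9690) ≈ 0.1033

0.1033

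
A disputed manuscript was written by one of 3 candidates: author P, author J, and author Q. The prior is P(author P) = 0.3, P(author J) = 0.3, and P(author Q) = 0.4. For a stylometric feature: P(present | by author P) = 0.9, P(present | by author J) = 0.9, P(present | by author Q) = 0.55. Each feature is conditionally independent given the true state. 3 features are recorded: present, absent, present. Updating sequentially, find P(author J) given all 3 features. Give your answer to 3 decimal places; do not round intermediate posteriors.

After 'present': normaliser = 0.9·0.3000 + 0.9·0.3000 + 0.55·0.4000; P(author P) ≈ 0.3553, P(author J) ≈ 0.3553, P(author Q) ≈ 0.2895
After 'absent': normaliser = 0.1·0.3553 + 0.1·0.3553 + 0.45·0.2895; P(author P) ≈ 0.1765, P(author J) ≈ 0.1765, P(author Q) ≈ 0.6471
After 'present': normaliser = 0.9·0.1765 + 0.9·0.1765 + 0.55·0.6471; P(author P) ≈ 0.2358, P(author J) ≈ 0.2358, P(author Q) ≈ 0.5284

0.236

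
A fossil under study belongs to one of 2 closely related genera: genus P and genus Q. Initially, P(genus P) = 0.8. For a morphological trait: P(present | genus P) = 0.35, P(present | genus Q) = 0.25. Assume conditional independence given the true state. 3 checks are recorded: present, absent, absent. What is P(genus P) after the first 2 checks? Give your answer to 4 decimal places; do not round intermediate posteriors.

0.8292

After 'present': P(genus P) = 0.35·0.8000 / (0.35·0.8000 + 0.25·0.2000) ≈ 0.8485
After 'absent': P(genus P) = 0.65·0.8485 / (0.65·0.8485 + 0.75·0.1515) ≈ 0.8292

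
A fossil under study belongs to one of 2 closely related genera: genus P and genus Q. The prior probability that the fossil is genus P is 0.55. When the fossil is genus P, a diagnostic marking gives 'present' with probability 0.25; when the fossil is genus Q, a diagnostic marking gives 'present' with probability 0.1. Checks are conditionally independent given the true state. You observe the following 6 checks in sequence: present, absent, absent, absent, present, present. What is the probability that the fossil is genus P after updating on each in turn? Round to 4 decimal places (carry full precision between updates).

Apply Bayes' rule sequentially, carrying P(genus P) forward.
After 'present': P(genus P) = 0.25·0.5500 / (0.25·0.5500 + 0.1·0.4500) ≈ 0.7534
After 'absent': P(genus P) = 0.75·0.7534 / (0.75·0.7534 + 0.9·0.2466) ≈ 0.7180
After 'absent': P(genus P) = 0.75·0.7180 / (0.75·0.7180 + 0.9·0.2820) ≈ 0.6797
After 'absent': P(genus P) = 0.75·0.6797 / (0.75·0.6797 + 0.9·0.3203) ≈ 0.6388
After 'present': P(genus P) = 0.25·0.6388 / (0.25·0.6388 + 0.1·0.3612) ≈ 0.8155
After 'present': P(genus P) = 0.25·0.8155 / (0.25·0.8155 + 0.1·0.1845) ≈ 0.9170

0.9170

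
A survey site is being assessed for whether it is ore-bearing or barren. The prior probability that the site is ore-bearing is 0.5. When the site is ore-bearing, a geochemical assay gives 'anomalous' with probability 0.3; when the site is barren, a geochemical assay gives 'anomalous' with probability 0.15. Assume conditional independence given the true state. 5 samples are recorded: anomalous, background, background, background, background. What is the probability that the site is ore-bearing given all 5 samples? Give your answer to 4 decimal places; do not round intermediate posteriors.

After 'anomalous': P(ore) = 0.3·0.5000 / (0.3·0.5000 + 0.15·0.5000) ≈ 0.6667
After 'background': P(ore) = 0.7·0.6667 / (0.7·0.6667 + 0.85·0.3333) ≈ 0.6222
After 'background': P(ore) = 0.7·0.6222 / (0.7·0.6222 + 0.85·0.3778) ≈ 0.5756
After 'background': P(ore) = 0.7·0.5756 / (0.7·0.5756 + 0.85·0.4244) ≈ 0.5276
After 'background': P(ore) = 0.7·0.5276 / (0.7·0.5276 + 0.85·0.4724) ≈ 0.4791

0.4791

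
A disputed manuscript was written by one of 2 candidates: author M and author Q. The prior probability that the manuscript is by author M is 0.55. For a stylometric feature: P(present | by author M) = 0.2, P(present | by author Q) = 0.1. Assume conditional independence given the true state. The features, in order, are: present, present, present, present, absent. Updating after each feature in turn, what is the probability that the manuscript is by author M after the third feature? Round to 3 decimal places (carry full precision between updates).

Apply Bayes' rule sequentially, carrying P(author M) forward.
After 'present': P(author M) = 0.2·0.5500 / (0.2·0.5500 + 0.1·0.4500) ≈ 0.7097
After 'present': P(author M) = 0.2·0.7097 / (0.2·0.7097 + 0.1·0.2903) ≈ 0.8302
After 'present': P(author M) = 0.2·0.8302 / (0.2·0.8302 + 0.1·0.1698) ≈ 0.9072

0.907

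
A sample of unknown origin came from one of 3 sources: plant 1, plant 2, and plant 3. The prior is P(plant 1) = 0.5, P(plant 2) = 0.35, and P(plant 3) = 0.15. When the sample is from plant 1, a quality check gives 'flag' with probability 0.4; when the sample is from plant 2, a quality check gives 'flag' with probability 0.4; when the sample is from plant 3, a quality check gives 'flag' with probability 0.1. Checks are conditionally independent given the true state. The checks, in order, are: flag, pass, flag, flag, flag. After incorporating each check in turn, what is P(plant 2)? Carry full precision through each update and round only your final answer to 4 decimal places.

After 'flag': normaliser = 0.4·0.5000 + 0.4·0.3500 + 0.1·0.1500; P(plant 1) ≈ 0.5634, P(plant 2) ≈ 0.3944, P(plant 3) ≈ 0.0423
After 'pass': normaliser = 0.6·0.5634 + 0.6·0.3944 + 0.9·0.0423; P(plant 1) ≈ 0.5517, P(plant 2) ≈ 0.3862, P(plant 3) ≈ 0.0621
After 'flag': normaliser = 0.4·0.5517 + 0.4·0.3862 + 0.1·0.0621; P(plant 1) ≈ 0.5787, P(plant 2) ≈ 0.4051, P(plant 3) ≈ 0.0163
After 'flag': normaliser = 0.4·0.5787 + 0.4·0.4051 + 0.1·0.0163; P(plant 1) ≈ 0.5858, P(plant 2) ≈ 0.4101, P(plant 3) ≈ 0.0041
After 'flag': normaliser = 0.4·0.5858 + 0.4·0.4101 + 0.1·0.0041; P(plant 1) ≈ 0.5876, P(plant 2) ≈ 0.4113, P(plant 3) ≈ 0.0010

0.4113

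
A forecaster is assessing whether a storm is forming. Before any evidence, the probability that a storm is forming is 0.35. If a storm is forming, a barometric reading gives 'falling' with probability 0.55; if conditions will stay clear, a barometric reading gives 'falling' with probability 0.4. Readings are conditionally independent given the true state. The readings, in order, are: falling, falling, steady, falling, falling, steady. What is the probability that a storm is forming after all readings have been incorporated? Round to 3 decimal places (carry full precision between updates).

Each posterior becomes the prior for the next update.
After 'falling': P(storm) = 0.55·0.3500 / (0.55·0.3500 + 0.4·0.6500) ≈ 0.4254
After 'falling': P(storm) = 0.55·0.4254 / (0.55·0.4254 + 0.4·0.5746) ≈ 0.5045
After 'steady': P(storm) = 0.45·0.5045 / (0.45·0.5045 + 0.6·0.4955) ≈ 0.4330
After 'falling': P(storm) = 0.55·0.4330 / (0.55·0.4330 + 0.4·0.5670) ≈ 0.5122
After 'falling': P(storm) = 0.55·0.5122 / (0.55·0.5122 + 0.4·0.4878) ≈ 0.5908
After 'steady': P(storm) = 0.45·0.5908 / (0.45·0.5908 + 0.6·0.4092) ≈ 0.5198

0.520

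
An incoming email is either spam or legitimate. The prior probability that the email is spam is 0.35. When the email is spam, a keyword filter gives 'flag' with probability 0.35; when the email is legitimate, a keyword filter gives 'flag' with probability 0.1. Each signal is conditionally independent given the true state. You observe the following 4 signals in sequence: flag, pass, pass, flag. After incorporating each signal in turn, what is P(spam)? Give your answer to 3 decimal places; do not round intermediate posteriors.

0.775

After 'flag': P(spam) = 0.35·0.3500 / (0.35·0.3500 + 0.1·0.6500) ≈ 0.6533
After 'pass': P(spam) = 0.65·0.6533 / (0.65·0.6533 + 0.9·0.3467) ≈ 0.5765
After 'pass': P(spam) = 0.65·0.5765 / (0.65·0.5765 + 0.9·0.4235) ≈ 0.4957
After 'flag': P(spam) = 0.35·0.4957 / (0.35·0.4957 + 0.1·0.5043) ≈ 0.7748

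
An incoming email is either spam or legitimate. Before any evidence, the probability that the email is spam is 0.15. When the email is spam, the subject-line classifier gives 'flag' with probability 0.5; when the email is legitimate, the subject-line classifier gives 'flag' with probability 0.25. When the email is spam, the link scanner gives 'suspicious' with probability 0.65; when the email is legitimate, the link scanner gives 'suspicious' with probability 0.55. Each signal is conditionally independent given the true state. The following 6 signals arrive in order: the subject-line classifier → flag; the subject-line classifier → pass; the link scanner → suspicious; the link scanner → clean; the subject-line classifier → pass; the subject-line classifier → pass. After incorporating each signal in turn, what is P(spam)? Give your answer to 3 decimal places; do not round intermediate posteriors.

After the subject-line classifier='flag': P(spam) = 0.5·0.1500 / (0.5·0.1500 + 0.25·0.8500) ≈ 0.2609
After the subject-line classifier='pass': P(spam) = 0.5·0.2609 / (0.5·0.2609 + 0.75·0.7391) ≈ 0.1905
After the link scanner='suspicious': P(spam) = 0.65·0.1905 / (0.65·0.1905 + 0.55·0.8095) ≈ 0.2176
After the link scanner='clean': P(spam) = 0.35·0.2176 / (0.35·0.2176 + 0.45·0.7824) ≈ 0.1778
After the subject-line classifier='pass': P(spam) = 0.5·0.1778 / (0.5·0.1778 + 0.75·0.8222) ≈ 0.1260
After the subject-line classifier='pass': P(spam) = 0.5·0.1260 / (0.5·0.1260 + 0.75·0.8740) ≈ 0.0877

0.088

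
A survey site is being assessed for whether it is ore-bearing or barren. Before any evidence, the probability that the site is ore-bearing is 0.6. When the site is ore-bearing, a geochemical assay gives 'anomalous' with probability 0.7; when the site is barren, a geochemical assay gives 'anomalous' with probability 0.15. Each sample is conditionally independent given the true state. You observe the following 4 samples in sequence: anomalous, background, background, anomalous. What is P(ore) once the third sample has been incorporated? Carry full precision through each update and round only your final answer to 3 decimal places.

After 'anomalous': P(ore) = 0.7·0.6000 / (0.7·0.6000 + 0.15·0.4000) ≈ 0.8750
After 'background': P(ore) = 0.3·0.8750 / (0.3·0.8750 + 0.85·0.1250) ≈ 0.7119
After 'background': P(ore) = 0.3·0.7119 / (0.3·0.7119 + 0.85·0.2881) ≈ 0.4658

0.466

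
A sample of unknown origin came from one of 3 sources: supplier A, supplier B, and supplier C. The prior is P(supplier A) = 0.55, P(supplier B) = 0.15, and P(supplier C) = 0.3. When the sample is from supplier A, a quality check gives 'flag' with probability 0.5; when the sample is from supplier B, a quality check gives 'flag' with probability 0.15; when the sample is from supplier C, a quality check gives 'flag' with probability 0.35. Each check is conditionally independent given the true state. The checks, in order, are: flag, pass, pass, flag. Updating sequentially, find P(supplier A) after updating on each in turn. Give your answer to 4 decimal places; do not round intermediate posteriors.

Each posterior becomes the prior for the next update.
After 'flag': normaliser = 0.5·0.5500 + 0.15·0.1500 + 0.35·0.3000; P(supplier A) ≈ 0.6832, P(supplier B) ≈ 0.0559, P(supplier C) ≈ 0.2609
After 'pass': normaliser = 0.5·0.6832 + 0.85·0.0559 + 0.65·0.2609; P(supplier A) ≈ 0.6115, P(supplier B) ≈ 0.0850, P(supplier C) ≈ 0.3035
After 'pass': normaliser = 0.5·0.6115 + 0.85·0.0850 + 0.65·0.3035; P(supplier A) ≈ 0.5314, P(supplier B) ≈ 0.1257, P(supplier C) ≈ 0.3429
After 'flag': normaliser = 0.5·0.5314 + 0.15·0.1257 + 0.35·0.3429; P(supplier A) ≈ 0.6568, P(supplier B) ≈ 0.0466, P(supplier C) ≈ 0.2967

0.6568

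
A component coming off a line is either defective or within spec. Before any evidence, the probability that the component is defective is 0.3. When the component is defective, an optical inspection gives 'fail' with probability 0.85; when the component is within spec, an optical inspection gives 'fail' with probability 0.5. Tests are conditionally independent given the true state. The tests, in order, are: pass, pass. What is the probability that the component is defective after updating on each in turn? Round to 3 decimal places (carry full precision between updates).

0.037

Each posterior becomes the prior for the next update.
After 'pass': P(defective) = 0.15·0.3000 / (0.15·0.3000 + 0.5·0.7000) ≈ 0.1139
After 'pass': P(defective) = 0.15·0.1139 / (0.15·0.1139 + 0.5·0.8861) ≈ 0.0371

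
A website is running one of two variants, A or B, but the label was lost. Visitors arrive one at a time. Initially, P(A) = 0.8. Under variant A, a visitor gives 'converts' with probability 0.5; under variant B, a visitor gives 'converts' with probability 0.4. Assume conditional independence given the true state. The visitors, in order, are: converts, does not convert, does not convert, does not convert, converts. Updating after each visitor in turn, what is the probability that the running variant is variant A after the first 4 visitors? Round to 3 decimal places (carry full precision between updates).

After 'converts': P(A) = 0.5·0.8000 / (0.5·0.8000 + 0.4·0.2000) ≈ 0.8333
After 'does not convert': P(A) = 0.5·0.8333 / (0.5·0.8333 + 0.6·0.1667) ≈ 0.8065
After 'does not convert': P(A) = 0.5·0.8065 / (0.5·0.8065 + 0.6·0.1935) ≈ 0.7764
After 'does not convert': P(A) = 0.5·0.7764 / (0.5·0.7764 + 0.6·0.2236) ≈ 0.7432

0.743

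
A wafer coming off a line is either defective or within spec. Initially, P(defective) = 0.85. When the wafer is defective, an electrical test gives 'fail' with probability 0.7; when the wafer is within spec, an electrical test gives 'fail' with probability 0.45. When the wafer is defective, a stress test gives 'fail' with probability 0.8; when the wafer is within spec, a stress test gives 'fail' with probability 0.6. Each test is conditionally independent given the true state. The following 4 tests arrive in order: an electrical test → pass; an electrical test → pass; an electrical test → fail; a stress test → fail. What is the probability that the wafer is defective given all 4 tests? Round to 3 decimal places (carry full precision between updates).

Each posterior becomes the prior for the next update.
After an electrical test='pass': P(defective) = 0.3·0.8500 / (0.3·0.8500 + 0.55·0.1500) ≈ 0.7556
After an electrical test='pass': P(defective) = 0.3·0.7556 / (0.3·0.7556 + 0.55·0.2444) ≈ 0.6277
After an electrical test='fail': P(defective) = 0.7·0.6277 / (0.7·0.6277 + 0.45·0.3723) ≈ 0.7240
After a stress test='fail': P(defective) = 0.8·0.7240 / (0.8·0.7240 + 0.6·0.2760) ≈ 0.7776

0.778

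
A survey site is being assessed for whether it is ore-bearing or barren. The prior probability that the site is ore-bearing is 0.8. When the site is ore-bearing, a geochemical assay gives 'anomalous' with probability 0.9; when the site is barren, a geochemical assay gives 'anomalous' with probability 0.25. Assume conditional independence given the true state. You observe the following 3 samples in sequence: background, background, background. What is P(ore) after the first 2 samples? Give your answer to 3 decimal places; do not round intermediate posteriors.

After 'background': P(ore) = 0.1·0.8000 / (0.1·0.8000 + 0.75·0.2000) ≈ 0.3478
After 'background': P(ore) = 0.1·0.3478 / (0.1·0.3478 + 0.75·0.6522) ≈ 0.0664

0.066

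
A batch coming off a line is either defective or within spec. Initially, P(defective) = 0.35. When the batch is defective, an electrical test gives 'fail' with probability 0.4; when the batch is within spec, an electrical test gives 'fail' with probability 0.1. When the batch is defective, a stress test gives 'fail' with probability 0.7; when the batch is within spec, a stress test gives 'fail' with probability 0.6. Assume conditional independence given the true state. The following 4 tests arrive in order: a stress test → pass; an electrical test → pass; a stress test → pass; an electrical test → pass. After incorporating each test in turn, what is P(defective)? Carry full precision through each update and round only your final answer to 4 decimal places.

0.1186

After a stress test='pass': P(defective) = 0.3·0.3500 / (0.3·0.3500 + 0.4·0.6500) ≈ 0.2877
After an electrical test='pass': P(defective) = 0.6·0.2877 / (0.6·0.2877 + 0.9·0.7123) ≈ 0.2121
After a stress test='pass': P(defective) = 0.3·0.2121 / (0.3·0.2121 + 0.4·0.7879) ≈ 0.1680
After an electrical test='pass': P(defective) = 0.6·0.1680 / (0.6·0.1680 + 0.9·0.8320) ≈ 0.1186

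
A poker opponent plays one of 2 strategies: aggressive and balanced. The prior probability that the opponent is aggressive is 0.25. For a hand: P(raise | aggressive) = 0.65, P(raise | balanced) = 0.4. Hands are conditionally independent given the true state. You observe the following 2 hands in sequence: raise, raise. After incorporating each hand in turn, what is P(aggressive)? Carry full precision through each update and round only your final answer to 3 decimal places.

Apply Bayes' rule sequentially, carrying P(aggressive) forward.
After 'raise': P(aggressive) = 0.65·0.2500 / (0.65·0.2500 + 0.4·0.7500) ≈ 0.3514
After 'raise': P(aggressive) = 0.65·0.3514 / (0.65·0.3514 + 0.4·0.6486) ≈ 0.4681

0.468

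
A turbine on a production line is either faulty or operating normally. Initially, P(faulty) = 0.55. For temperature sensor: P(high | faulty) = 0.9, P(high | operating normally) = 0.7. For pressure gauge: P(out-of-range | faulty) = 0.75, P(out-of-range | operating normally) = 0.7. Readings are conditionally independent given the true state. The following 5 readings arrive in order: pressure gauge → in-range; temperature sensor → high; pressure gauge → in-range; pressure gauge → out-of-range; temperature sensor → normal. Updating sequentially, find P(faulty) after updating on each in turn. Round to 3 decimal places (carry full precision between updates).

0.280

After pressure gauge='in-range': P(faulty) = 0.25·0.5500 / (0.25·0.5500 + 0.3·0.4500) ≈ 0.5046
After temperature sensor='high': P(faulty) = 0.9·0.5046 / (0.9·0.5046 + 0.7·0.4954) ≈ 0.5670
After pressure gauge='in-range': P(faulty) = 0.25·0.5670 / (0.25·0.5670 + 0.3·0.4330) ≈ 0.5218
After pressure gauge='out-of-range': P(faulty) = 0.75·0.5218 / (0.75·0.5218 + 0.7·0.4782) ≈ 0.5390
After temperature sensor='normal': P(faulty) = 0.1·0.5390 / (0.1·0.5390 + 0.3·0.4610) ≈ 0.2804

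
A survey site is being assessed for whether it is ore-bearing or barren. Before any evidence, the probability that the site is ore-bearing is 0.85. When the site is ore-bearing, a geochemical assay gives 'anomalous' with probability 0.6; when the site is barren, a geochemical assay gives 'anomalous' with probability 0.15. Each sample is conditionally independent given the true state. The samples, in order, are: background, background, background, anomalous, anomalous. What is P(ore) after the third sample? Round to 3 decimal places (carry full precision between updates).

0.371

After 'background': P(ore) = 0.4·0.8500 / (0.4·0.8500 + 0.85·0.1500) ≈ 0.7273
After 'background': P(ore) = 0.4·0.7273 / (0.4·0.7273 + 0.85·0.2727) ≈ 0.5565
After 'background': P(ore) = 0.4·0.5565 / (0.4·0.5565 + 0.85·0.4435) ≈ 0.3713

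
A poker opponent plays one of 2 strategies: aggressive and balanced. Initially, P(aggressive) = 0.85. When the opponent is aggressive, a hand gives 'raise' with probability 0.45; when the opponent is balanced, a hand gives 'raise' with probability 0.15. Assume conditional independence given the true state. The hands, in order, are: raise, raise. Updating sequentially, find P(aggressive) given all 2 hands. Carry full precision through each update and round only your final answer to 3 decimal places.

0.981

After 'raise': P(aggressive) = 0.45·0.8500 / (0.45·0.8500 + 0.15·0.1500) ≈ 0.9444
After 'raise': P(aggressive) = 0.45·0.9444 / (0.45·0.9444 + 0.15·0.0556) ≈ 0.9808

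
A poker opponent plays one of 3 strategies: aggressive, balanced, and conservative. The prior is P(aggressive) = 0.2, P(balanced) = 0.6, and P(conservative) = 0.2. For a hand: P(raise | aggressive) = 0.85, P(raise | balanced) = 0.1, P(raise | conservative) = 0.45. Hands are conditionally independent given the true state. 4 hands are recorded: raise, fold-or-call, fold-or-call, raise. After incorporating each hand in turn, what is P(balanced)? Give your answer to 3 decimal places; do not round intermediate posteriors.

Apply Bayes' rule sequentially, carrying P(balanced) forward.
After 'raise': normaliser = 0.85·0.2000 + 0.1·0.6000 + 0.45·0.2000; P(aggressive) ≈ 0.5312, P(balanced) ≈ 0.1875, P(conservative) ≈ 0.2812
After 'fold-or-call': normaliser = 0.15·0.5312 + 0.9·0.1875 + 0.55·0.2812; P(aggressive) ≈ 0.1977, P(balanced) ≈ 0.4186, P(conservative) ≈ 0.3837
After 'fold-or-call': normaliser = 0.15·0.1977 + 0.9·0.4186 + 0.55·0.3837; P(aggressive) ≈ 0.0480, P(balanced) ≈ 0.6102, P(conservative) ≈ 0.3418
After 'raise': normaliser = 0.85·0.0480 + 0.1·0.6102 + 0.45·0.3418; P(aggressive) ≈ 0.1597, P(balanced) ≈ 0.2387, P(conservative) ≈ 0.6017

0.239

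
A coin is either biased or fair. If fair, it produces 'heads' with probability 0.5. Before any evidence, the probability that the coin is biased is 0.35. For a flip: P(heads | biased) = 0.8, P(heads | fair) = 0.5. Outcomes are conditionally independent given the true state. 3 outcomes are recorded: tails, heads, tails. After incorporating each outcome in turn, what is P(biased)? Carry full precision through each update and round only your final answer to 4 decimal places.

0.1211

After 'tails': P(biased) = 0.2·0.3500 / (0.2·0.3500 + 0.5·0.6500) ≈ 0.1772
After 'heads': P(biased) = 0.8·0.1772 / (0.8·0.1772 + 0.5·0.8228) ≈ 0.2563
After 'tails': P(biased) = 0.2·0.2563 / (0.2·0.2563 + 0.5·0.7437) ≈ 0.1211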